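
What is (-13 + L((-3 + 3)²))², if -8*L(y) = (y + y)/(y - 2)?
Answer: 169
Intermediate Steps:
L(y) = -y/(4*(-2 + y)) (L(y) = -(y + y)/(8*(y - 2)) = -2*y/(8*(-2 + y)) = -y/(4*(-2 + y)))
(-13 + L((-3 + 3)²))² = (-13 - (-3 + 3)²/(-8 + 4*(-3 + 3)²))² = (-13 - 1*0²/(-8 + 4*0²))² = (-13 - 1*0/(-8 + 4*0))² = (-13 - 1*0/(-8 + 0))² = (-13 - 1*0/(-8))² = (-13 - 1*0*(-⅛))² = (-13 + 0)² = (-13)² = 169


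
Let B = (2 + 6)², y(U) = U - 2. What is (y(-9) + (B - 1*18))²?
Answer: 1225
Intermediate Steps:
y(U) = -2 + U
B = 64 (B = 8² = 64)
(y(-9) + (B - 1*18))² = ((-2 - 9) + (64 - 1*18))² = (-11 + (64 - 18))² = (-11 + 46)² = 35² = 1225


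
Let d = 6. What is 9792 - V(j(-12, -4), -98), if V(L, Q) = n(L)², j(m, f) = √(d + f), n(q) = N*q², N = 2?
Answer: 9776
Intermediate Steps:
n(q) = 2*q²
j(m, f) = √(6 + f)
V(L, Q) = 4*L⁴ (V(L, Q) = (2*L²)² = 4*L⁴)
9792 - V(j(-12, -4), -98) = 9792 - 4*(√(6 - 4))⁴ = 9792 - 4*(√2)⁴ = 9792 - 4*4 = 9792 - 1*16 = 9792 - 16 = 9776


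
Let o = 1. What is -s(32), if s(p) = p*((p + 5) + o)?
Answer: -1216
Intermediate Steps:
s(p) = p*(6 + p) (s(p) = p*((p + 5) + 1) = p*((5 + p) + 1) = p*(6 + p))
-s(32) = -32*(6 + 32) = -32*38 = -1*1216 = -1216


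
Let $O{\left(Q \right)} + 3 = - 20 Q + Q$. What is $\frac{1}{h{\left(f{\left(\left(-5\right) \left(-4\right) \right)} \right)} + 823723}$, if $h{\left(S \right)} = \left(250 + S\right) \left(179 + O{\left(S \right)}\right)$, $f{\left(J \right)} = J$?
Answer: $\frac{1}{768643} \approx 1.301 \cdot 10^{-6}$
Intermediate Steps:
$O{\left(Q \right)} = -3 - 19 Q$ ($O{\left(Q \right)} = -3 + \left(- 20 Q + Q\right) = -3 - 19 Q$)
$h{\left(S \right)} = \left(176 - 19 S\right) \left(250 + S\right)$ ($h{\left(S \right)} = \left(250 + S\right) \left(179 - \left(3 + 19 S\right)\right) = \left(250 + S\right) \left(176 - 19 S\right) = \left(176 - 19 S\right) \left(250 + S\right)$)
$\frac{1}{h{\left(f{\left(\left(-5\right) \left(-4\right) \right)} \right)} + 823723} = \frac{1}{\left(44000 - 4574 \left(\left(-5\right) \left(-4\right)\right) - 19 \left(\left(-5\right) \left(-4\right)\right)^{2}\right) + 823723} = \frac{1}{\left(44000 - 91480 - 19 \cdot 20^{2}\right) + 823723} = \frac{1}{\left(44000 - 91480 - 7600\right) + 823723} = \frac{1}{-55080 + 823723} = \frac{1}{768643}$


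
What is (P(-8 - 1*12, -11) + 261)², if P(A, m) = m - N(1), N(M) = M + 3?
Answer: 60516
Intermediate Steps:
N(M) = 3 + M
P(A, m) = -4 + m (P(A, m) = m - (3 + 1) = m - 1*4 = m - 4 = -4 + m)
(P(-8 - 1*12, -11) + 261)² = ((-4 - 11) + 261)² = (-15 + 261)² = 246² = 60516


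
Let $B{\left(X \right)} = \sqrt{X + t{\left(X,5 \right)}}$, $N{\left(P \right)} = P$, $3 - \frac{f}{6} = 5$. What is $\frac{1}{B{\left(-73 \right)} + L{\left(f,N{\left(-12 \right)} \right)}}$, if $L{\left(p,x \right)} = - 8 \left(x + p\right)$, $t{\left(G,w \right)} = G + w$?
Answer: $\frac{64}{12335} - \frac{i \sqrt{141}}{37005} \approx 0.0051885 - 0.00032088 i$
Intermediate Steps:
$f = -12$ ($f = 18 - 30 = -12$)
$L{\left(p,x \right)} = - 8 p - 8 x$ ($L{\left(p,x \right)} = - 8 \left(p + x\right) = - 8 p - 8 x$)
$B{\left(X \right)} = \sqrt{5 + 2 X}$ ($B{\left(X \right)} = \sqrt{X + \left(X + 5\right)} = \sqrt{X + \left(5 + X\right)} = \sqrt{5 + 2 X}$)
$\frac{1}{B{\left(-73 \right)} + L{\left(f,N{\left(-12 \right)} \right)}} = \frac{1}{\sqrt{5 + 2 \left(-73\right)} - -192} = \frac{1}{\sqrt{5 - 146} + \left(96 + 96\right)} = \frac{1}{\sqrt{-141} + 192} = \frac{1}{i \sqrt{141} + 192} = \frac{1}{192 + i \sqrt{141}}$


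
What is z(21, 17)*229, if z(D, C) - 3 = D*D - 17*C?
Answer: 35495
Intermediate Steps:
z(D, C) = 3 + D² - 17*C (z(D, C) = 3 + (D*D - 17*C) = 3 + (D² - 17*C) = 3 + D² - 17*C)
z(21, 17)*229 = (3 + 21² - 17*17)*229 = (3 + 441 - 289)*229 = 155*229 = 35495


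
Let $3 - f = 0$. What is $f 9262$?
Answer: $27786$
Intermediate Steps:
$f = 3$ ($f = 3 - 0 = 3 + 0 = 3$)
$f 9262 = 3 \cdot 9262 = 27786$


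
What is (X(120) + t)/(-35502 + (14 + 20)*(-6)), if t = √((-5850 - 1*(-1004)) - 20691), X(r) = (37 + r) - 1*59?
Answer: -49/17853 - I*√25537/35706 ≈ -0.0027446 - 0.0044755*I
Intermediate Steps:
X(r) = -22 + r (X(r) = (37 + r) - 59 = -22 + r)
t = I*√25537 (t = √((-5850 + 1004) - 20691) = √(-4846 - 20691) = √(-25537) = I*√25537 ≈ 159.8*I)
(X(120) + t)/(-35502 + (14 + 20)*(-6)) = ((-22 + 120) + I*√25537)/(-35502 + (14 + 20)*(-6)) = (98 + I*√25537)/(-35502 + 34*(-6)) = (98 + I*√25537)/(-35502 - 204) = (98 + I*√25537)/(-35706) = (98 + I*√25537)*(-1/35706) = -49/17853 - I*√25537/35706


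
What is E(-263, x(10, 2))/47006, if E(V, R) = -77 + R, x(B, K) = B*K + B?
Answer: -47/47006 ≈ -0.00099987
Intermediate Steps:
x(B, K) = B + B*K
E(-263, x(10, 2))/47006 = (-77 + 10*(1 + 2))/47006 = (-77 + 10*3)*(1/47006) = (-77 + 30)*(1/47006) = -47*1/47006 = -47/47006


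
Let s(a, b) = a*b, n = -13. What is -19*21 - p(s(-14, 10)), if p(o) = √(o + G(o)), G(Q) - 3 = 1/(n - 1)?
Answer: -399 - I*√26866/14 ≈ -399.0 - 11.708*I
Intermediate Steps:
G(Q) = 41/14 (G(Q) = 3 + 1/(-13 - 1) = 3 + 1/(-14) = 3 - 1/14 = 41/14)
p(o) = √(41/14 + o) (p(o) = √(o + 41/14) = √(41/14 + o))
-19*21 - p(s(-14, 10)) = -19*21 - √(574 + 196*(-14*10))/14 = -399 - √(574 + 196*(-140))/14 = -399 - √(574 - 27440)/14 = -399 - √(-26866)/14 = -399 - I*√26866/14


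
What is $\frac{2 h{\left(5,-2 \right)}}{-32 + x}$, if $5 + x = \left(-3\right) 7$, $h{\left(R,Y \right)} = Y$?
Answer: $\frac{2}{29} \approx 0.068966$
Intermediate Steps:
$x = -26$ ($x = -5 - 21 = -26$)
$\frac{2 h{\left(5,-2 \right)}}{-32 + x} = \frac{2 \left(-2\right)}{-32 - 26} = - \frac{4}{-58} = \left(-4\right) \left(- \frac{1}{58}\right) = \frac{2}{29}$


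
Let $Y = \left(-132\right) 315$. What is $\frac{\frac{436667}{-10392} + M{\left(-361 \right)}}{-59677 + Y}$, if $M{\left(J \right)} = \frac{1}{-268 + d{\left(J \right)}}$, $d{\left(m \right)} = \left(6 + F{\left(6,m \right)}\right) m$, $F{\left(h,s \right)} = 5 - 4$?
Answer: $\frac{1220494657}{2941074369480} \approx 0.00041498$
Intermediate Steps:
$F{\left(h,s \right)} = 1$
$d{\left(m \right)} = 7 m$ ($d{\left(m \right)} = \left(6 + 1\right) m = 7 m$)
$Y = -41580$
$M{\left(J \right)} = \frac{1}{-268 + 7 J}$
$\frac{\frac{436667}{-10392} + M{\left(-361 \right)}}{-59677 + Y} = \frac{\frac{436667}{-10392} + \frac{1}{-268 + 7 \left(-361\right)}}{-59677 - 41580} = \frac{436667 \left(- \frac{1}{10392}\right) + \frac{1}{-268 - 2527}}{-101257} = \left(- \frac{436667}{10392} + \frac{1}{-2795}\right) \left(- \frac{1}{101257}\right) = \left(- \frac{436667}{10392} - \frac{1}{2795}\right) \left(- \frac{1}{101257}\right) = \left(- \frac{1220494657}{29045640}\right) \left(- \frac{1}{101257}\right) = \frac{1220494657}{2941074369480}$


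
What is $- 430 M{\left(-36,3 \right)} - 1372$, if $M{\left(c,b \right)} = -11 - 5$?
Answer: $5508$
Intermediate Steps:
$M{\left(c,b \right)} = -16$
$- 430 M{\left(-36,3 \right)} - 1372 = \left(-430\right) \left(-16\right) - 1372 = 6880 - 1372 = 5508$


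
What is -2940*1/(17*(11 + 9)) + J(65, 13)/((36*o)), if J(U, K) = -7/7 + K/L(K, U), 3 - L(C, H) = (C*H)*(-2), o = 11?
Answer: -8215123/949773 ≈ -8.6496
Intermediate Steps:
L(C, H) = 3 + 2*C*H (L(C, H) = 3 - C*H*(-2) = 3 - (-2)*C*H = 3 + 2*C*H)
J(U, K) = -1 + K/(3 + 2*K*U) (J(U, K) = -7/7 + K/(3 + 2*K*U) = -7*⅐ + K/(3 + 2*K*U) = -1 + K/(3 + 2*K*U))
-2940*1/(17*(11 + 9)) + J(65, 13)/((36*o)) = -2940*1/(17*(11 + 9)) + ((-3 + 13 - 2*13*65)/(3 + 2*13*65))/((36*11)) = -2940/(20*17) + ((-3 + 13 - 1690)/(3 + 1690))/396 = -2940/340 + (-1680/1693)*(1/396) = -2940*1/340 + ((1/1693)*(-1680))*(1/396) = -147/17 - 1680/1693*1/396 = -147/17 - 140/55869 = -8215123/949773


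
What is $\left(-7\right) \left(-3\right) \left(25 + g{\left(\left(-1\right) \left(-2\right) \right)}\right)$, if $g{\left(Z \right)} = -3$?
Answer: $462$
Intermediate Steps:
$\left(-7\right) \left(-3\right) \left(25 + g{\left(\left(-1\right) \left(-2\right) \right)}\right) = \left(-7\right) \left(-3\right) \left(25 - 3\right) = 21 \cdot 22 = 462$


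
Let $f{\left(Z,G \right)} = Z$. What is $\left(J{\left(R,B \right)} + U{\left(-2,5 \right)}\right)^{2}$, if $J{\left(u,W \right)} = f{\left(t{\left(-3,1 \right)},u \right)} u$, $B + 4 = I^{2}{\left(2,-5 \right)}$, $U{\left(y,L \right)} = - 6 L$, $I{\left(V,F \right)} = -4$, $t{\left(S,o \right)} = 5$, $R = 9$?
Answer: $225$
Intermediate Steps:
$B = 12$ ($B = -4 + \left(-4\right)^{2} = -4 + 16 = 12$)
$J{\left(u,W \right)} = 5 u$
$\left(J{\left(R,B \right)} + U{\left(-2,5 \right)}\right)^{2} = \left(5 \cdot 9 - 30\right)^{2} = \left(45 - 30\right)^{2} = 15^{2} = 225$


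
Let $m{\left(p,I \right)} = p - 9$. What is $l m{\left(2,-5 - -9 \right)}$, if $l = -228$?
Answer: $1596$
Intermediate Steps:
$m{\left(p,I \right)} = -9 + p$ ($m{\left(p,I \right)} = p - 9 = -9 + p$)
$l m{\left(2,-5 - -9 \right)} = - 228 \left(-9 + 2\right) = \left(-228\right) \left(-7\right) = 1596$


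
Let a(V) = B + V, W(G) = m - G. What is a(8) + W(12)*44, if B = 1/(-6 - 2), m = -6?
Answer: -6273/8 ≈ -784.13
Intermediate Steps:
B = -⅛ (B = 1/(-8) = -⅛ ≈ -0.12500)
W(G) = -6 - G
a(V) = -⅛ + V
a(8) + W(12)*44 = (-⅛ + 8) + (-6 - 1*12)*44 = 63/8 + (-6 - 12)*44 = 63/8 - 18*44 = 63/8 - 792 = -6273/8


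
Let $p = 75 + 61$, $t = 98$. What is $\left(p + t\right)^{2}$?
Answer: $54756$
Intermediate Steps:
$p = 136$
$\left(p + t\right)^{2} = \left(136 + 98\right)^{2} = 234^{2} = 54756$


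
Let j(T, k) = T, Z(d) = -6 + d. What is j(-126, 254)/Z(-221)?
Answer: 126/227 ≈ 0.55507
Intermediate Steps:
j(-126, 254)/Z(-221) = -126/(-6 - 221) = -126/(-227) = -126*(-1/227) = 126/227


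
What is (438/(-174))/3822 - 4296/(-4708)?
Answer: 118954091/130456326 ≈ 0.91183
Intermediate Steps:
(438/(-174))/3822 - 4296/(-4708) = (438*(-1/174))*(1/3822) - 4296*(-1/4708) = -73/29*1/3822 + 1074/1177 = -73/110838 + 1074/1177 = 118954091/130456326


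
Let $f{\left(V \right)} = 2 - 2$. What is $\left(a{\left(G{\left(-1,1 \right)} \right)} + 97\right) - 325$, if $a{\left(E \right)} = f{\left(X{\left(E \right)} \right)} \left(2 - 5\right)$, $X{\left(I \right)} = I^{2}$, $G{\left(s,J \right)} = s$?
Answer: $-228$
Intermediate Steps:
$f{\left(V \right)} = 0$
$a{\left(E \right)} = 0$ ($a{\left(E \right)} = 0 \left(2 - 5\right) = 0 \left(-3\right) = 0$)
$\left(a{\left(G{\left(-1,1 \right)} \right)} + 97\right) - 325 = \left(0 + 97\right) - 325 = 97 - 325 = -228$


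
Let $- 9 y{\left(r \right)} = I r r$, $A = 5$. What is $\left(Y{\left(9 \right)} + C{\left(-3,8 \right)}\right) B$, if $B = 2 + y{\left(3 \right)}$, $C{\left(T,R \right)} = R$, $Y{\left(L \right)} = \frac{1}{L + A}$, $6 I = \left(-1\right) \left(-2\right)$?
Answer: $\frac{565}{42} \approx 13.452$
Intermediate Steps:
$I = \frac{1}{3}$ ($I = \frac{\left(-1\right) \left(-2\right)}{6} = \frac{1}{6} \cdot 2 = \frac{1}{3} \approx 0.33333$)
$y{\left(r \right)} = - \frac{r^{2}}{27}$ ($y{\left(r \right)} = - \frac{\frac{r}{3} r}{9} = - \frac{\frac{1}{3} r^{2}}{9} = - \frac{r^{2}}{27}$)
$Y{\left(L \right)} = \frac{1}{5 + L}$ ($Y{\left(L \right)} = \frac{1}{L + 5} = \frac{1}{5 + L}$)
$B = \frac{5}{3}$ ($B = 2 - \frac{3^{2}}{27} = 2 - \frac{1}{3} = \frac{5}{3} \approx 1.6667$)
$\left(Y{\left(9 \right)} + C{\left(-3,8 \right)}\right) B = \left(\frac{1}{5 + 9} + 8\right) \frac{5}{3} = \left(\frac{1}{14} + 8\right) \frac{5}{3} = \frac{113}{14} \cdot \frac{5}{3} = \frac{565}{42}$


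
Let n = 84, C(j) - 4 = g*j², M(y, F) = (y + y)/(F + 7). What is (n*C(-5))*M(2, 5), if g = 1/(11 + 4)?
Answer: 476/3 ≈ 158.67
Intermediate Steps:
M(y, F) = 2*y/(7 + F) (M(y, F) = (2*y)/(7 + F) = 2*y/(7 + F))
g = 1/15 ≈ 0.066667
C(j) = 4 + j²/15
(n*C(-5))*M(2, 5) = (84*(4 + (1/15)*(-5)²))*(2*2/(7 + 5)) = (84*(4 + (1/15)*25))*(2*2/12) = (84*(4 + 5/3))*(2*2*(1/12)) = (84*(17/3))*(⅓) = 476*(⅓) = 476/3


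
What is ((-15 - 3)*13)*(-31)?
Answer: 7254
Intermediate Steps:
((-15 - 3)*13)*(-31) = -18*13*(-31) = -234*(-31) = 7254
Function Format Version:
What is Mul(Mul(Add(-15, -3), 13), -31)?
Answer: 7254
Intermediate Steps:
Mul(Mul(Add(-15, -3), 13), -31) = Mul(Mul(-18, 13), -31) = Mul(-234, -31) = 7254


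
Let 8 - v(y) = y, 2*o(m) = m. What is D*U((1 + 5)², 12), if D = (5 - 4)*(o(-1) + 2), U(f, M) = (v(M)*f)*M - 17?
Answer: -5235/2 ≈ -2617.5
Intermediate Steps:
o(m) = m/2
v(y) = 8 - y
U(f, M) = -17 + M*f*(8 - M) (U(f, M) = ((8 - M)*f)*M - 17 = (f*(8 - M))*M - 17 = M*f*(8 - M) - 17 = -17 + M*f*(8 - M))
D = 3/2 (D = (5 - 4)*((½)*(-1) + 2) = 1*(-½ + 2) = 1*(3/2) = 3/2 ≈ 1.5000)
D*U((1 + 5)², 12) = 3*(-17 - 1*12*(1 + 5)²*(-8 + 12))/2 = 3*(-17 - 1*12*6²*4)/2 = 3*(-17 - 1*12*36*4)/2 = 3*(-17 - 1728)/2 = (3/2)*(-1745) = -5235/2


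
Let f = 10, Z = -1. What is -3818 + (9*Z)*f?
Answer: -3908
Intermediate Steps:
-3818 + (9*Z)*f = -3818 + (9*(-1))*10 = -3818 - 9*10 = -3818 - 90 = -3908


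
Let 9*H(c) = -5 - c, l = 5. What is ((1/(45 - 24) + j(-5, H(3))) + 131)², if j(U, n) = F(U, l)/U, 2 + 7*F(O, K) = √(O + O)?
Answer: 189502666/11025 - 27532*I*√10/3675 ≈ 17188.0 - 23.691*I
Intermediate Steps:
F(O, K) = -2/7 + √2*√O/7 (F(O, K) = -2/7 + √(O + O)/7 = -2/7 + √(2*O)/7 = -2/7 + (√2*√O)/7 = -2/7 + √2*√O/7)
H(c) = -5/9 - c/9 (H(c) = (-5 - c)/9 = -5/9 - c/9)
j(U, n) = (-2/7 + √2*√U/7)/U
((1/(45 - 24) + j(-5, H(3))) + 131)² = ((1/(45 - 24) + (⅐)*(-2 + √2*√(-5))/(-5)) + 131)² = ((1/21 + (⅐)*(-⅕)*(-2 + √2*(I*√5))) + 131)² = ((1/21 + (⅐)*(-⅕)*(-2 + I*√10)) + 131)² = ((1/21 + (2/35 - I*√10/35)) + 131)² = ((11/105 - I*√10/35) + 131)² = (13766/105 - I*√10/35)²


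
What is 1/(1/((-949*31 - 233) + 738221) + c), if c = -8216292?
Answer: -708569/5821809806147 ≈ -1.2171e-7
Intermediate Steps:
1/(1/((-949*31 - 233) + 738221) + c) = 1/(1/((-949*31 - 233) + 738221) - 8216292) = 1/(1/((-29419 - 233) + 738221) - 8216292) = 1/(1/(-29652 + 738221) - 8216292) = 1/(1/708569 - 8216292) = 1/(-5821809806147/708569) = -708569/5821809806147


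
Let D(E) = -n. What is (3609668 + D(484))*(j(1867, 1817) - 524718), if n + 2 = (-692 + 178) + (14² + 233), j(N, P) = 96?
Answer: -1893756887610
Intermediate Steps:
n = -87 (n = -2 + ((-692 + 178) + (14² + 233)) = -2 + (-514 + (196 + 233)) = -2 + (-514 + 429) = -2 - 85 = -87)
D(E) = 87 (D(E) = -1*(-87) = 87)
(3609668 + D(484))*(j(1867, 1817) - 524718) = (3609668 + 87)*(96 - 524718) = 3609755*(-524622) = -1893756887610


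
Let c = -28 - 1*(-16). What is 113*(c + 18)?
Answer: 678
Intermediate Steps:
c = -12 (c = -28 + 16 = -12)
113*(c + 18) = 113*(-12 + 18) = 113*6 = 678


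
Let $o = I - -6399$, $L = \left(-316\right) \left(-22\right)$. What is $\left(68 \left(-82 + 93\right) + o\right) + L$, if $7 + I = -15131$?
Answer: $-1039$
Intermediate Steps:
$I = -15138$ ($I = -7 - 15131 = -15138$)
$L = 6952$
$o = -8739$ ($o = -15138 - -6399 = -15138 + 6399 = -8739$)
$\left(68 \left(-82 + 93\right) + o\right) + L = \left(68 \left(-82 + 93\right) - 8739\right) + 6952 = \left(68 \cdot 11 - 8739\right) + 6952 = \left(748 - 8739\right) + 6952 = -7991 + 6952 = -1039$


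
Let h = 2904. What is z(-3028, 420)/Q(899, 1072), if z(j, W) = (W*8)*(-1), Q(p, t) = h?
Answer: -140/121 ≈ -1.1570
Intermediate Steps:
Q(p, t) = 2904
z(j, W) = -8*W (z(j, W) = (8*W)*(-1) = -8*W)
z(-3028, 420)/Q(899, 1072) = -8*420/2904 = -3360*1/2904 = -140/121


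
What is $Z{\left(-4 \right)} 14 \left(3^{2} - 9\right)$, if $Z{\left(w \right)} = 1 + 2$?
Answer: $0$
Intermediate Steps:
$Z{\left(w \right)} = 3$
$Z{\left(-4 \right)} 14 \left(3^{2} - 9\right) = 3 \cdot 14 \left(3^{2} - 9\right) = 42 \left(9 - 9\right) = 42 \cdot 0 = 0$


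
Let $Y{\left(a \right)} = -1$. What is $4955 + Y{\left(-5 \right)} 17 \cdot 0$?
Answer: $4955$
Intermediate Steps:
$4955 + Y{\left(-5 \right)} 17 \cdot 0 = 4955 + \left(-1\right) 17 \cdot 0 = 4955 - 0 = 4955 + 0 = 4955$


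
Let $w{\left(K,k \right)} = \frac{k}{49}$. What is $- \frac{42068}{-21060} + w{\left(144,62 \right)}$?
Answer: $\frac{64751}{19845} \approx 3.2628$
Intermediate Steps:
$w{\left(K,k \right)} = \frac{k}{49}$ ($w{\left(K,k \right)} = k \frac{1}{49} = \frac{k}{49}$)
$- \frac{42068}{-21060} + w{\left(144,62 \right)} = - \frac{42068}{-21060} + \frac{1}{49} \cdot 62 = \left(-42068\right) \left(- \frac{1}{21060}\right) + \frac{62}{49} = \frac{809}{405} + \frac{62}{49} = \frac{64751}{19845}$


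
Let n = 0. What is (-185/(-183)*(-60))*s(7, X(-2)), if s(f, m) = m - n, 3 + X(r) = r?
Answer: 18500/61 ≈ 303.28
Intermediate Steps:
X(r) = -3 + r
s(f, m) = m (s(f, m) = m - 1*0 = m + 0 = m)
(-185/(-183)*(-60))*s(7, X(-2)) = (-185/(-183)*(-60))*(-3 - 2) = (-185*(-1/183)*(-60))*(-5) = ((185/183)*(-60))*(-5) = -3700/61*(-5) = 18500/61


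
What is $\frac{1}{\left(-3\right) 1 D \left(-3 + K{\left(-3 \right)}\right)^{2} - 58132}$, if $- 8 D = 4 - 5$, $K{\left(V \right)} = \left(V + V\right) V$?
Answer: $- \frac{8}{465731} \approx -1.7177 \cdot 10^{-5}$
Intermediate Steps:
$K{\left(V \right)} = 2 V^{2}$ ($K{\left(V \right)} = 2 V V = 2 V^{2}$)
$D = \frac{1}{8}$ ($D = - \frac{4 - 5}{8} = \left(- \frac{1}{8}\right) \left(-1\right) = \frac{1}{8} \approx 0.125$)
$\frac{1}{\left(-3\right) 1 D \left(-3 + K{\left(-3 \right)}\right)^{2} - 58132} = \frac{1}{\left(-3\right) 1 \cdot \frac{1}{8} \left(-3 + 2 \left(-3\right)^{2}\right)^{2} - 58132} = \frac{1}{\left(-3\right) \frac{1}{8} \left(-3 + 2 \cdot 9\right)^{2} - 58132} = \frac{1}{- \frac{3 \left(-3 + 18\right)^{2}}{8} - 58132} = \frac{1}{- \frac{3 \cdot 15^{2}}{8} - 58132} = \frac{1}{\left(- \frac{3}{8}\right) 225 - 58132} = \frac{1}{- \frac{675}{8} - 58132} = \frac{1}{- \frac{465731}{8}} = - \frac{8}{465731}$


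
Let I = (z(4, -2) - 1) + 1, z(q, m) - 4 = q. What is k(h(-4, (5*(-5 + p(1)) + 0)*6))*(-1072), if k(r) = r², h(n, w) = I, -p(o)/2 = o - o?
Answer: -68608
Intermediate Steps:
z(q, m) = 4 + q
p(o) = 0 (p(o) = -2*(o - o) = -2*0 = 0)
I = 8 (I = ((4 + 4) - 1) + 1 = (8 - 1) + 1 = 7 + 1 = 8)
h(n, w) = 8
k(h(-4, (5*(-5 + p(1)) + 0)*6))*(-1072) = 8²*(-1072) = 64*(-1072) = -68608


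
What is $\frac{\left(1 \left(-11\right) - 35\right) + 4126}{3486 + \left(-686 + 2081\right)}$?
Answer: $\frac{1360}{1627} \approx 0.83589$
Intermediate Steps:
$\frac{\left(1 \left(-11\right) - 35\right) + 4126}{3486 + \left(-686 + 2081\right)} = \frac{\left(-11 - 35\right) + 4126}{3486 + 1395} = \frac{-46 + 4126}{4881} = 4080 \cdot \frac{1}{4881} = \frac{1360}{1627}$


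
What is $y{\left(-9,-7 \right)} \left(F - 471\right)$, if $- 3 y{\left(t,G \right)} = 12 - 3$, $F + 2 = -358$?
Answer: $2493$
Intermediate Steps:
$F = -360$ ($F = -2 - 358 = -360$)
$y{\left(t,G \right)} = -3$ ($y{\left(t,G \right)} = - \frac{12 - 3}{3} = \left(- \frac{1}{3}\right) 9 = -3$)
$y{\left(-9,-7 \right)} \left(F - 471\right) = - 3 \left(-360 - 471\right) = \left(-3\right) \left(-831\right) = 2493$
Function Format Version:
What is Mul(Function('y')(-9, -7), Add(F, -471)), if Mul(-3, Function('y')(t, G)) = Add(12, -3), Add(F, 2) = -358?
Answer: 2493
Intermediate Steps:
F = -360 (F = Add(-2, -358) = -360)
Function('y')(t, G) = -3 (Function('y')(t, G) = Mul(Rational(-1, 3), Add(12, -3)) = Mul(Rational(-1, 3), 9) = -3)
Mul(Function('y')(-9, -7), Add(F, -471)) = Mul(-3, Add(-360, -471)) = Mul(-3, -831) = 2493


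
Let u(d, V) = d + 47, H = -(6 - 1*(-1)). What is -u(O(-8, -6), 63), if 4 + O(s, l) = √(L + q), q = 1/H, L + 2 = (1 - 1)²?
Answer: -43 - I*√105/7 ≈ -43.0 - 1.4639*I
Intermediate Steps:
H = -7 (H = -(6 + 1) = -1*7 = -7)
L = -2 (L = -2 + (1 - 1)² = -2 + 0² = -2 + 0 = -2)
q = -⅐ (q = 1/(-7) = 1*(-⅐) = -⅐ ≈ -0.14286)
O(s, l) = -4 + I*√105/7 (O(s, l) = -4 + √(-2 - ⅐) = -4 + √(-15/7) = -4 + I*√105/7)
u(d, V) = 47 + d
-u(O(-8, -6), 63) = -(47 + (-4 + I*√105/7)) = -(43 + I*√105/7) = -43 - I*√105/7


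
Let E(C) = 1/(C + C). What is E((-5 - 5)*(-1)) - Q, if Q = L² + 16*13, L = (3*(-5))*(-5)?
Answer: -116659/20 ≈ -5833.0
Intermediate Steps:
L = 75 (L = -15*(-5) = 75)
E(C) = 1/(2*C)
Q = 5833 (Q = 75² + 16*13 = 5625 + 208 = 5833)
E((-5 - 5)*(-1)) - Q = 1/(2*(((-5 - 5)*(-1)))) - 1*5833 = 1/(2*((-10*(-1)))) - 5833 = (½)/10 - 5833 = (½)*(⅒) - 5833 = 1/20 - 5833 = -116659/20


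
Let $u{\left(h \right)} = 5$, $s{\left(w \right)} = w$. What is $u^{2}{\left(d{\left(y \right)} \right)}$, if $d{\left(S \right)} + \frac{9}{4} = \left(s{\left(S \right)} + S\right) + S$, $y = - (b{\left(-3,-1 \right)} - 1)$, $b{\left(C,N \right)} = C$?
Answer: $25$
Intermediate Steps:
$y = 4$ ($y = - (-3 - 1) = \left(-1\right) \left(-4\right) = 4$)
$d{\left(S \right)} = - \frac{9}{4} + 3 S$ ($d{\left(S \right)} = - \frac{9}{4} + \left(\left(S + S\right) + S\right) = - \frac{9}{4} + \left(2 S + S\right) = - \frac{9}{4} + 3 S$)
$u^{2}{\left(d{\left(y \right)} \right)} = 5^{2} = 25$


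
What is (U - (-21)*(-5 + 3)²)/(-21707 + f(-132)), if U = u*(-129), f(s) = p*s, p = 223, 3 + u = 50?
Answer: 5979/51143 ≈ 0.11691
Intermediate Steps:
u = 47 (u = -3 + 50 = 47)
f(s) = 223*s
U = -6063 (U = 47*(-129) = -6063)
(U - (-21)*(-5 + 3)²)/(-21707 + f(-132)) = (-6063 - (-21)*(-5 + 3)²)/(-21707 + 223*(-132)) = (-6063 - (-21)*(-2)²)/(-21707 - 29436) = (-6063 - (-21)*4)/(-51143) = (-6063 - 1*(-84))*(-1/51143) = (-6063 + 84)*(-1/51143) = -5979*(-1/51143) = 5979/51143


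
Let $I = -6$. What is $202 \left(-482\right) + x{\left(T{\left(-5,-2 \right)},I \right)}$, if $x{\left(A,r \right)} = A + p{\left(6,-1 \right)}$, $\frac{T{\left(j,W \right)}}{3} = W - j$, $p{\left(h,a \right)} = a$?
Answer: $-97356$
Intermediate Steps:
$T{\left(j,W \right)} = - 3 j + 3 W$ ($T{\left(j,W \right)} = 3 \left(W - j\right) = - 3 j + 3 W$)
$x{\left(A,r \right)} = -1 + A$ ($x{\left(A,r \right)} = A - 1 = -1 + A$)
$202 \left(-482\right) + x{\left(T{\left(-5,-2 \right)},I \right)} = 202 \left(-482\right) + \left(-1 + \left(\left(-3\right) \left(-5\right) + 3 \left(-2\right)\right)\right) = -97364 + \left(-1 + \left(15 - 6\right)\right) = -97364 + \left(-1 + 9\right) = -97364 + 8 = -97356$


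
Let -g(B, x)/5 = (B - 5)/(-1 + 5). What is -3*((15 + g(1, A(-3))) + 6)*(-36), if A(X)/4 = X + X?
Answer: 2808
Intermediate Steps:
A(X) = 8*X (A(X) = 4*(X + X) = 4*(2*X) = 8*X)
g(B, x) = 25/4 - 5*B/4 (g(B, x) = -5*(B - 5)/(-1 + 5) = -5*(-5 + B)/4 = -5*(-5/4 + B/4) = 25/4 - 5*B/4)
-3*((15 + g(1, A(-3))) + 6)*(-36) = -3*((15 + (25/4 - 5/4*1)) + 6)*(-36) = -3*((15 + (25/4 - 5/4)) + 6)*(-36) = -3*((15 + 5) + 6)*(-36) = -3*(20 + 6)*(-36) = -3*26*(-36) = -78*(-36) = 2808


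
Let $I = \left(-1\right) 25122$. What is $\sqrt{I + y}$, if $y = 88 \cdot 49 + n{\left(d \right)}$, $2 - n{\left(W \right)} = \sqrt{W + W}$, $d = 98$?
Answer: $i \sqrt{20822} \approx 144.3 i$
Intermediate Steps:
$n{\left(W \right)} = 2 - \sqrt{2} \sqrt{W}$ ($n{\left(W \right)} = 2 - \sqrt{W + W} = 2 - \sqrt{2 W} = 2 - \sqrt{2} \sqrt{W}$)
$y = 4300$ ($y = 88 \cdot 49 + \left(2 - \sqrt{2} \sqrt{98}\right) = 4312 + \left(2 - \sqrt{2} \cdot 7 \sqrt{2}\right) = 4312 + \left(2 - 14\right) = 4312 - 12 = 4300$)
$I = -25122$
$\sqrt{I + y} = \sqrt{-25122 + 4300} = \sqrt{-20822} = i \sqrt{20822}$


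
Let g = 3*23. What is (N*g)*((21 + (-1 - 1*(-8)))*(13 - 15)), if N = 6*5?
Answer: -115920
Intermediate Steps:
N = 30
g = 69
(N*g)*((21 + (-1 - 1*(-8)))*(13 - 15)) = (30*69)*((21 + (-1 - 1*(-8)))*(13 - 15)) = 2070*((21 + (-1 + 8))*(-2)) = 2070*((21 + 7)*(-2)) = 2070*(28*(-2)) = 2070*(-56) = -115920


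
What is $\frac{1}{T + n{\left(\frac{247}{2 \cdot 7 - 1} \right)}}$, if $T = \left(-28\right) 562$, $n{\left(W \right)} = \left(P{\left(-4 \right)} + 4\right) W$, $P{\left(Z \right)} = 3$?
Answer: $- \frac{1}{15603} \approx -6.409 \cdot 10^{-5}$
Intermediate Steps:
$n{\left(W \right)} = 7 W$ ($n{\left(W \right)} = \left(3 + 4\right) W = 7 W$)
$T = -15736$
$\frac{1}{T + n{\left(\frac{247}{2 \cdot 7 - 1} \right)}} = \frac{1}{-15736 + 7 \frac{247}{2 \cdot 7 - 1}} = \frac{1}{-15736 + 7 \frac{247}{14 - 1}} = \frac{1}{-15736 + 7 \cdot \frac{247}{13}} = \frac{1}{-15736 + 7 \cdot 247 \cdot \frac{1}{13}} = \frac{1}{-15736 + 7 \cdot 19} = \frac{1}{-15736 + 133} = \frac{1}{-15603} = - \frac{1}{15603}$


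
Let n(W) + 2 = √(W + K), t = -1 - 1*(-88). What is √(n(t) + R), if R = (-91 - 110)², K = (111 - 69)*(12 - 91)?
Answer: √(40399 + 3*I*√359) ≈ 201.0 + 0.141*I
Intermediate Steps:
K = -3318 (K = 42*(-79) = -3318)
t = 87 (t = -1 + 88 = 87)
n(W) = -2 + √(-3318 + W) (n(W) = -2 + √(W - 3318) = -2 + √(-3318 + W))
R = 40401 (R = (-201)² = 40401)
√(n(t) + R) = √((-2 + √(-3318 + 87)) + 40401) = √((-2 + √(-3231)) + 40401) = √((-2 + 3*I*√359) + 40401) = √(40399 + 3*I*√359)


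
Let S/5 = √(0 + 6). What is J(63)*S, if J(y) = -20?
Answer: -100*√6 ≈ -244.95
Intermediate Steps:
S = 5*√6 (S = 5*√(0 + 6) = 5*√6 ≈ 12.247)
J(63)*S = -100*√6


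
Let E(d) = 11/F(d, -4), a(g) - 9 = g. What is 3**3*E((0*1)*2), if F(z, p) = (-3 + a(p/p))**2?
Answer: 297/49 ≈ 6.0612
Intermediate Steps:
a(g) = 9 + g
F(z, p) = 49 (F(z, p) = (-3 + (9 + p/p))**2 = (-3 + (9 + 1))**2 = (-3 + 10)**2 = 7**2 = 49)
E(d) = 11/49
3**3*E((0*1)*2) = 3**3*(11/49) = 27*(11/49) = 297/49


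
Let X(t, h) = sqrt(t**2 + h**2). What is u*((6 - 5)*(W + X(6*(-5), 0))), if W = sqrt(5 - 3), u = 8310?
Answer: 249300 + 8310*sqrt(2) ≈ 2.6105e+5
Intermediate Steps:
W = sqrt(2) ≈ 1.4142
X(t, h) = sqrt(h**2 + t**2)
u*((6 - 5)*(W + X(6*(-5), 0))) = 8310*((6 - 5)*(sqrt(2) + sqrt(0**2 + (6*(-5))**2))) = 8310*(1*(sqrt(2) + sqrt(0 + (-30)**2))) = 8310*(1*(sqrt(2) + sqrt(0 + 900))) = 8310*(1*(sqrt(2) + sqrt(900))) = 8310*(1*(sqrt(2) + 30)) = 8310*(1*(30 + sqrt(2))) = 8310*(30 + sqrt(2)) = 249300 + 8310*sqrt(2)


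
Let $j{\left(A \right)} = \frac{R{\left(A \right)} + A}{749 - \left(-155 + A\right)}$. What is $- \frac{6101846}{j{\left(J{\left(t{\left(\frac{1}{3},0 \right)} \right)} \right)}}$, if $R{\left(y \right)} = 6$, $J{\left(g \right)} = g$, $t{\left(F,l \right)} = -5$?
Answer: $-5546578014$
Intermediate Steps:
$j{\left(A \right)} = \frac{6 + A}{904 - A}$ ($j{\left(A \right)} = \frac{6 + A}{749 - \left(-155 + A\right)} = \frac{6 + A}{904 - A}$)
$- \frac{6101846}{j{\left(J{\left(t{\left(\frac{1}{3},0 \right)} \right)} \right)}} = - \frac{6101846}{\frac{1}{-904 - 5} \left(-6 - -5\right)} = - \frac{6101846}{\frac{1}{-909} \left(-6 + 5\right)} = - \frac{6101846}{\left(- \frac{1}{909}\right) \left(-1\right)} = - 6101846 \frac{1}{\frac{1}{909}} = \left(-6101846\right) 909 = -5546578014$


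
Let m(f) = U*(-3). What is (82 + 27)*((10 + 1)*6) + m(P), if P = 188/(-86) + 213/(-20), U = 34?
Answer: 7092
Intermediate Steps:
P = -11039/860 (P = 188*(-1/86) + 213*(-1/20) = -94/43 - 213/20 = -11039/860 ≈ -12.836)
m(f) = -102 (m(f) = 34*(-3) = -102)
(82 + 27)*((10 + 1)*6) + m(P) = (82 + 27)*((10 + 1)*6) - 102 = 109*(11*6) - 102 = 109*66 - 102 = 7194 - 102 = 7092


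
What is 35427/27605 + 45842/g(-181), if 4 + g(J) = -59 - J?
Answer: 634824398/1628695 ≈ 389.77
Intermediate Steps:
g(J) = -63 - J (g(J) = -4 + (-59 - J) = -63 - J)
35427/27605 + 45842/g(-181) = 35427/27605 + 45842/(-63 - 1*(-181)) = 35427*(1/27605) + 45842/(-63 + 181) = 35427/27605 + 45842/118 = 35427/27605 + 45842*(1/118) = 35427/27605 + 22921/59 = 634824398/1628695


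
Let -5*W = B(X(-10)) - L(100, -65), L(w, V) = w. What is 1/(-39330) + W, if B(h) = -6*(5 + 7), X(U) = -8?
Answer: 1352951/39330 ≈ 34.400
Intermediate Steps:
B(h) = -72 (B(h) = -6*12 = -72)
W = 172/5 (W = -(-72 - 1*100)/5 = -(-72 - 100)/5 = -⅕*(-172) = 172/5 ≈ 34.400)
1/(-39330) + W = 1/(-39330) + 172/5 = -1/39330 + 172/5 = 1352951/39330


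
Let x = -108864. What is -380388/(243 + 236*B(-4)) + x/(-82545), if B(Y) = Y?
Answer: 10491813708/19288015 ≈ 543.96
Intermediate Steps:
-380388/(243 + 236*B(-4)) + x/(-82545) = -380388/(243 + 236*(-4)) - 108864/(-82545) = -380388/(243 - 944) - 108864*(-1/82545) = -380388/(-701) + 36288/27515 = -380388*(-1/701) + 36288/27515 = 380388/701 + 36288/27515 = 10491813708/19288015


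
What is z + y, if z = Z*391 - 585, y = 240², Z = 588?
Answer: 286923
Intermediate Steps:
y = 57600
z = 229323 (z = 588*391 - 585 = 229908 - 585 = 229323)
z + y = 229323 + 57600 = 286923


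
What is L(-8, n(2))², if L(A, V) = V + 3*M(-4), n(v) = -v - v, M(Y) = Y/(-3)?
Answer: 0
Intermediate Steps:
M(Y) = -Y/3 (M(Y) = Y*(-⅓) = -Y/3)
n(v) = -2*v
L(A, V) = 4 + V (L(A, V) = V + 3*(-⅓*(-4)) = V + 3*(4/3) = V + 4 = 4 + V)
L(-8, n(2))² = (4 - 2*2)² = (4 - 4)² = 0² = 0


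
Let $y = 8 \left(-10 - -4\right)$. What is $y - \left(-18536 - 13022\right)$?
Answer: $31510$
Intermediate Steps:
$y = -48$ ($y = 8 \left(-10 + 4\right) = 8 \left(-6\right) = -48$)
$y - \left(-18536 - 13022\right) = -48 - \left(-18536 - 13022\right) = -48 - -31558 = -48 + 31558 = 31510$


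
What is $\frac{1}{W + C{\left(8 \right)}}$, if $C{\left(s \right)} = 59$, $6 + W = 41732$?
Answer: $\frac{1}{41785} \approx 2.3932 \cdot 10^{-5}$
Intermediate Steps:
$W = 41726$ ($W = -6 + 41732 = 41726$)
$\frac{1}{W + C{\left(8 \right)}} = \frac{1}{41726 + 59} = \frac{1}{41785}$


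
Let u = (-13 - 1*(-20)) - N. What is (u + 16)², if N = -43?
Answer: 4356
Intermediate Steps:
u = 50 (u = (-13 - 1*(-20)) - 1*(-43) = (-13 + 20) + 43 = 7 + 43 = 50)
(u + 16)² = (50 + 16)² = 66² = 4356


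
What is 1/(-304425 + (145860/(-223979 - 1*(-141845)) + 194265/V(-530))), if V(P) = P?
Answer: -111618/34020420079 ≈ -3.2809e-6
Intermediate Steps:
1/(-304425 + (145860/(-223979 - 1*(-141845)) + 194265/V(-530))) = 1/(-304425 + (145860/(-223979 - 1*(-141845)) + 194265/(-530))) = 1/(-304425 + (145860/(-223979 + 141845) + 194265*(-1/530))) = 1/(-304425 + (145860/(-82134) - 38853/106)) = 1/(-304425 + (145860*(-1/82134) - 38853/106)) = 1/(-304425 + (-1870/1053 - 38853/106)) = 1/(-304425 - 41110429/111618) = 1/(-34020420079/111618) = -111618/34020420079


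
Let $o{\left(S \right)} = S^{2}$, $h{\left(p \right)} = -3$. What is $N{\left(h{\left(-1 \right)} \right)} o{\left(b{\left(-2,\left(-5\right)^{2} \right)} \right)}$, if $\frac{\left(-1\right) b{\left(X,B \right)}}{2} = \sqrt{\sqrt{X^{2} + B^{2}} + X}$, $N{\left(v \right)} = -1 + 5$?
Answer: $-32 + 16 \sqrt{629} \approx 369.28$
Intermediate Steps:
$N{\left(v \right)} = 4$
$b{\left(X,B \right)} = - 2 \sqrt{X + \sqrt{B^{2} + X^{2}}}$ ($b{\left(X,B \right)} = - 2 \sqrt{\sqrt{X^{2} + B^{2}} + X} = - 2 \sqrt{\sqrt{B^{2} + X^{2}} + X} = - 2 \sqrt{X + \sqrt{B^{2} + X^{2}}}$)
$N{\left(h{\left(-1 \right)} \right)} o{\left(b{\left(-2,\left(-5\right)^{2} \right)} \right)} = 4 \left(- 2 \sqrt{-2 + \sqrt{\left(\left(-5\right)^{2}\right)^{2} + \left(-2\right)^{2}}}\right)^{2} = 4 \left(- 2 \sqrt{-2 + \sqrt{25^{2} + 4}}\right)^{2} = 4 \left(- 2 \sqrt{-2 + \sqrt{625 + 4}}\right)^{2} = 4 \left(- 2 \sqrt{-2 + \sqrt{629}}\right)^{2} = 4 \left(-8 + 4 \sqrt{629}\right) = -32 + 16 \sqrt{629}$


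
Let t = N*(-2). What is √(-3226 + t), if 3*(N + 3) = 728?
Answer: 2*I*√8337/3 ≈ 60.871*I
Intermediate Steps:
N = 719/3 (N = -3 + (⅓)*728 = -3 + 728/3 = 719/3 ≈ 239.67)
t = -1438/3 (t = (719/3)*(-2) = -1438/3 ≈ -479.33)
√(-3226 + t) = √(-3226 - 1438/3) = √(-11116/3) = 2*I*√8337/3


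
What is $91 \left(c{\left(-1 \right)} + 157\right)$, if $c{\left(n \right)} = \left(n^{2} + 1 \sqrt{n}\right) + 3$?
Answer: $14651 + 91 i \approx 14651.0 + 91.0 i$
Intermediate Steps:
$c{\left(n \right)} = 3 + \sqrt{n} + n^{2}$ ($c{\left(n \right)} = \left(n^{2} + \sqrt{n}\right) + 3 = \left(\sqrt{n} + n^{2}\right) + 3 = 3 + \sqrt{n} + n^{2}$)
$91 \left(c{\left(-1 \right)} + 157\right) = 91 \left(\left(3 + \sqrt{-1} + \left(-1\right)^{2}\right) + 157\right) = 91 \left(\left(3 + i + 1\right) + 157\right) = 91 \left(\left(4 + i\right) + 157\right) = 91 \left(161 + i\right) = 14651 + 91 i$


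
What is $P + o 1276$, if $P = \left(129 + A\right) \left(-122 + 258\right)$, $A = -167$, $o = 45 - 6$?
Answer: $44596$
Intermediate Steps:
$o = 39$ ($o = 45 - 6 = 39$)
$P = -5168$ ($P = \left(129 - 167\right) \left(-122 + 258\right) = \left(-38\right) 136 = -5168$)
$P + o 1276 = -5168 + 39 \cdot 1276 = -5168 + 49764 = 44596$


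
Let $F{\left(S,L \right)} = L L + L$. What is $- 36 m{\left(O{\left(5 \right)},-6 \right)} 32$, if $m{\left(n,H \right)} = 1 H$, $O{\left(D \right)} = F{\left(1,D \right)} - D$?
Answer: $6912$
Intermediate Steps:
$F{\left(S,L \right)} = L + L^{2}$ ($F{\left(S,L \right)} = L^{2} + L = L + L^{2}$)
$O{\left(D \right)} = - D + D \left(1 + D\right)$ ($O{\left(D \right)} = D \left(1 + D\right) - D = - D + D \left(1 + D\right)$)
$m{\left(n,H \right)} = H$
$- 36 m{\left(O{\left(5 \right)},-6 \right)} 32 = \left(-36\right) \left(-6\right) 32 = 216 \cdot 32 = 6912$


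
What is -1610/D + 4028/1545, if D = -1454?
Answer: 4172081/1123215 ≈ 3.7144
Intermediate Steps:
-1610/D + 4028/1545 = -1610/(-1454) + 4028/1545 = -1610*(-1/1454) + 4028*(1/1545) = 805/727 + 4028/1545 = 4172081/1123215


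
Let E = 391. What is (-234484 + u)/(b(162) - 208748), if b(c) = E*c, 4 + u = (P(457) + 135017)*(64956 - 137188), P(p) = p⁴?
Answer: 1575309126184132/72703 ≈ 2.1668e+10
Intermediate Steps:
u = -3150618252133780 (u = -4 + (457⁴ + 135017)*(64956 - 137188) = -4 + (43617904801 + 135017)*(-72232) = -4 + 43618039818*(-72232) = -4 - 3150618252133776 = -3150618252133780)
b(c) = 391*c
(-234484 + u)/(b(162) - 208748) = (-234484 - 3150618252133780)/(391*162 - 208748) = -3150618252368264/(63342 - 208748) = -3150618252368264/(-145406) = -3150618252368264*(-1/145406) = 1575309126184132/72703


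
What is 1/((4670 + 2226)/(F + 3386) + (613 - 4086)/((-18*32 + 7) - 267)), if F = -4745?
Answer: -1136124/1045249 ≈ -1.0869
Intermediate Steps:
1/((4670 + 2226)/(F + 3386) + (613 - 4086)/((-18*32 + 7) - 267)) = 1/((4670 + 2226)/(-4745 + 3386) + (613 - 4086)/((-18*32 + 7) - 267)) = 1/(6896/(-1359) - 3473/((-576 + 7) - 267)) = 1/(6896*(-1/1359) - 3473/(-569 - 267)) = 1/(-6896/1359 - 3473/(-836)) = 1/(-6896/1359 - 3473*(-1/836)) = 1/(-6896/1359 + 3473/836) = 1/(-1045249/1136124) = -1136124/1045249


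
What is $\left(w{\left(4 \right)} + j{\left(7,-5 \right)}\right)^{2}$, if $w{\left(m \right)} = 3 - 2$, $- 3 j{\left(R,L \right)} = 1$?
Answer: $\frac{4}{9} \approx 0.44444$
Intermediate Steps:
$j{\left(R,L \right)} = - \frac{1}{3}$ ($j{\left(R,L \right)} = \left(- \frac{1}{3}\right) 1 = - \frac{1}{3}$)
$w{\left(m \right)} = 1$ ($w{\left(m \right)} = 3 - 2 = 1$)
$\left(w{\left(4 \right)} + j{\left(7,-5 \right)}\right)^{2} = \left(1 - \frac{1}{3}\right)^{2} = \left(\frac{2}{3}\right)^{2} = \frac{4}{9}$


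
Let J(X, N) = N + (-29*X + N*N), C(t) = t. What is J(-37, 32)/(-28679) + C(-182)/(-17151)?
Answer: -31294901/491873529 ≈ -0.063624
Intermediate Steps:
J(X, N) = N + N**2 - 29*X (J(X, N) = N + (-29*X + N**2) = N + (N**2 - 29*X) = N + N**2 - 29*X)
J(-37, 32)/(-28679) + C(-182)/(-17151) = (32 + 32**2 - 29*(-37))/(-28679) - 182/(-17151) = (32 + 1024 + 1073)*(-1/28679) - 182*(-1/17151) = 2129*(-1/28679) + 182/17151 = -2129/28679 + 182/17151 = -31294901/491873529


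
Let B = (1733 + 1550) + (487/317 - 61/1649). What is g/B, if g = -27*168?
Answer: -2371116888/1716916165 ≈ -1.3810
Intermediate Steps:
g = -4536
B = 1716916165/522733 (B = 3283 + (487*(1/317) - 61*1/1649) = 3283 + (487/317 - 61/1649) = 3283 + 783726/522733 = 1716916165/522733 ≈ 3284.5)
g/B = -4536/1716916165/522733 = -4536*522733/1716916165 = -2371116888/1716916165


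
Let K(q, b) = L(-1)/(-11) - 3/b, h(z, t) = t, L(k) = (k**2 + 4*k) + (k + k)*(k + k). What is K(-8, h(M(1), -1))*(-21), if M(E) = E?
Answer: -672/11 ≈ -61.091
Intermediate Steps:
L(k) = 4*k + 5*k**2 (L(k) = (k**2 + 4*k) + (2*k)*(2*k) = (k**2 + 4*k) + 4*k**2 = 4*k + 5*k**2)
K(q, b) = -1/11 - 3/b (K(q, b) = -(4 + 5*(-1))/(-11) - 3/b = -(4 - 5)*(-1/11) - 3/b = -1*(-1)*(-1/11) - 3/b = 1*(-1/11) - 3/b = -1/11 - 3/b)
K(-8, h(M(1), -1))*(-21) = ((1/11)*(-33 - 1*(-1))/(-1))*(-21) = ((1/11)*(-1)*(-33 + 1))*(-21) = ((1/11)*(-1)*(-32))*(-21) = (32/11)*(-21) = -672/11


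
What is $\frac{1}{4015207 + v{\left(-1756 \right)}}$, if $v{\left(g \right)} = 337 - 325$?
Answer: $\frac{1}{4015219} \approx 2.4905 \cdot 10^{-7}$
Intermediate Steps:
$v{\left(g \right)} = 12$ ($v{\left(g \right)} = 337 - 325 = 12$)
$\frac{1}{4015207 + v{\left(-1756 \right)}} = \frac{1}{4015207 + 12} = \frac{1}{4015219}$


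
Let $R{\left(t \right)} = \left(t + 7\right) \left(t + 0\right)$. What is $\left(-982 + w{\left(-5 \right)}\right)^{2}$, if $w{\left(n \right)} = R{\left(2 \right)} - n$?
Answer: $919681$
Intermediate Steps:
$R{\left(t \right)} = t \left(7 + t\right)$ ($R{\left(t \right)} = \left(7 + t\right) t = t \left(7 + t\right)$)
$w{\left(n \right)} = 18 - n$ ($w{\left(n \right)} = 2 \left(7 + 2\right) - n = 2 \cdot 9 - n = 18 - n$)
$\left(-982 + w{\left(-5 \right)}\right)^{2} = \left(-982 + \left(18 - -5\right)\right)^{2} = \left(-982 + \left(18 + 5\right)\right)^{2} = \left(-982 + 23\right)^{2} = \left(-959\right)^{2} = 919681$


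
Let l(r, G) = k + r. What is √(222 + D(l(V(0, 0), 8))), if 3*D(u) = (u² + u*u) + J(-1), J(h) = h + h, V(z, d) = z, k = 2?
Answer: 4*√14 ≈ 14.967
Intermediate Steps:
J(h) = 2*h
l(r, G) = 2 + r
D(u) = -⅔ + 2*u²/3 (D(u) = ((u² + u*u) + 2*(-1))/3 = ((u² + u²) - 2)/3 = (2*u² - 2)/3 = (-2 + 2*u²)/3 = -⅔ + 2*u²/3)
√(222 + D(l(V(0, 0), 8))) = √(222 + (-⅔ + 2*(2 + 0)²/3)) = √(222 + (-⅔ + (⅔)*2²)) = √(222 + (-⅔ + (⅔)*4)) = √(222 + (-⅔ + 8/3)) = √(222 + 2) = √224 = 4*√14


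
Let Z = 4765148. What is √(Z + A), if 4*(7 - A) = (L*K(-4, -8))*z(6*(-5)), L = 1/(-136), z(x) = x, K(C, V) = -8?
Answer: √5508519690/34 ≈ 2182.9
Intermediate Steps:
L = -1/136 ≈ -0.0073529
A = 253/34 (A = 7 - (-1/136*(-8))*6*(-5)/4 = 7 - (-30)/68 = 7 - ¼*(-30/17) = 7 + 15/34 = 253/34 ≈ 7.4412)
√(Z + A) = √(4765148 + 253/34) = √(162015285/34) = √5508519690/34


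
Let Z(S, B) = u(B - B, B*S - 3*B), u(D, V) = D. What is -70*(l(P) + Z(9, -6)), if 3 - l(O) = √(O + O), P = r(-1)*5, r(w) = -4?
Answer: -210 + 140*I*√10 ≈ -210.0 + 442.72*I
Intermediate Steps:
P = -20 (P = -4*5 = -20)
Z(S, B) = 0 (Z(S, B) = B - B = 0)
l(O) = 3 - √2*√O (l(O) = 3 - √(O + O) = 3 - √(2*O) = 3 - √2*√O)
-70*(l(P) + Z(9, -6)) = -70*((3 - √2*√(-20)) + 0) = -70*((3 - √2*2*I*√5) + 0) = -70*((3 - 2*I*√10) + 0) = -70*(3 - 2*I*√10) = -210 + 140*I*√10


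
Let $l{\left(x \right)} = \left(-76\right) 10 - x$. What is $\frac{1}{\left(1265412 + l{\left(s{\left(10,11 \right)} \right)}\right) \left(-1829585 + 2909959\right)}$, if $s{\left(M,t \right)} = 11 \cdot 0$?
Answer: $\frac{1}{1366297139848} \approx 7.319 \cdot 10^{-13}$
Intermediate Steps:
$s{\left(M,t \right)} = 0$
$l{\left(x \right)} = -760 - x$
$\frac{1}{\left(1265412 + l{\left(s{\left(10,11 \right)} \right)}\right) \left(-1829585 + 2909959\right)} = \frac{1}{\left(1265412 - 760\right) \left(-1829585 + 2909959\right)} = \frac{1}{\left(1265412 + \left(-760 + 0\right)\right) 1080374} = \frac{1}{\left(1265412 - 760\right) 1080374} = \frac{1}{1264652 \cdot 1080374} = \frac{1}{1366297139848}$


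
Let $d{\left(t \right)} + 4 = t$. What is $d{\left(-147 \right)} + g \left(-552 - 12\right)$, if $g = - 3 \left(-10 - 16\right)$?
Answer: $-44143$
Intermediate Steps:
$g = 78$ ($g = \left(-3\right) \left(-26\right) = 78$)
$d{\left(t \right)} = -4 + t$
$d{\left(-147 \right)} + g \left(-552 - 12\right) = \left(-4 - 147\right) + 78 \left(-552 - 12\right) = -151 + 78 \left(-564\right) = -151 - 43992 = -44143$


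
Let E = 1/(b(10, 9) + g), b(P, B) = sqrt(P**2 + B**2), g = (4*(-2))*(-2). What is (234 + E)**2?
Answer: 308564537/5625 - 35132*sqrt(181)/5625 ≈ 54772.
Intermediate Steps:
g = 16 (g = -8*(-2) = 16)
b(P, B) = sqrt(B**2 + P**2)
E = 1/(16 + sqrt(181)) (E = 1/(sqrt(9**2 + 10**2) + 16) = 1/(sqrt(81 + 100) + 16) = 1/(sqrt(181) + 16) = 1/(16 + sqrt(181)) ≈ 0.033952)
(234 + E)**2 = (234 + (16/75 - sqrt(181)/75))**2 = (17566/75 - sqrt(181)/75)**2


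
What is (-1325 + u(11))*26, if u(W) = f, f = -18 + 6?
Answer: -34762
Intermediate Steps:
f = -12
u(W) = -12
(-1325 + u(11))*26 = (-1325 - 12)*26 = -1337*26 = -34762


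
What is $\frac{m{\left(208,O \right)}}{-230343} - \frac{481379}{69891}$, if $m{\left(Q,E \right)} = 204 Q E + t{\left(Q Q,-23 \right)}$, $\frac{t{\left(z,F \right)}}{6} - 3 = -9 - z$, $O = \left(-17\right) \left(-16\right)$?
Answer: $- \frac{299794812547}{5366300871} \approx -55.866$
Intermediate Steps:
$O = 272$
$t{\left(z,F \right)} = -36 - 6 z$ ($t{\left(z,F \right)} = 18 + 6 \left(-9 - z\right) = 18 - \left(54 + 6 z\right) = -36 - 6 z$)
$m{\left(Q,E \right)} = -36 - 6 Q^{2} + 204 E Q$ ($m{\left(Q,E \right)} = 204 Q E - \left(36 + 6 Q Q\right) = 204 E Q - \left(36 + 6 Q^{2}\right) = -36 - 6 Q^{2} + 204 E Q$)
$\frac{m{\left(208,O \right)}}{-230343} - \frac{481379}{69891} = \frac{-36 - 6 \cdot 208^{2} + 204 \cdot 272 \cdot 208}{-230343} - \frac{481379}{69891} = \left(-36 - 259584 + 11541504\right) \left(- \frac{1}{230343}\right) - \frac{481379}{69891} = 11281884 \left(- \frac{1}{230343}\right) - \frac{481379}{69891} = - \frac{3760628}{76781} - \frac{481379}{69891} = - \frac{299794812547}{5366300871}$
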